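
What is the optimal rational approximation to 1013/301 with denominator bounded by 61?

Expand x = 1013/301 as a continued fraction with the Euclidean algorithm:
  1013 = 3*301 + 110, so a_0 = 3.
  301 = 2*110 + 81, so a_1 = 2.
  110 = 1*81 + 29, so a_2 = 1.
  81 = 2*29 + 23, so a_3 = 2.
  29 = 1*23 + 6, so a_4 = 1.
  23 = 3*6 + 5, so a_5 = 3.
  6 = 1*5 + 1, so a_6 = 1.
  5 = 5*1 + 0, so a_7 = 5.
so x = [3; 2, 1, 2, 1, 3, 1, 5].
Convergents (p_i = a_i*p_{i-1} + p_{i-2}, q_i = a_i*q_{i-1} + q_{i-2} with p_{-2}=0, p_{-1}=1, q_{-2}=1, q_{-1}=0), until the denominator exceeds 61:
  i=0: a_0=3, p_0 = 3*1 + 0 = 3, q_0 = 3*0 + 1 = 1.
  i=1: a_1=2, p_1 = 2*3 + 1 = 7, q_1 = 2*1 + 0 = 2.
  i=2: a_2=1, p_2 = 1*7 + 3 = 10, q_2 = 1*2 + 1 = 3.
  i=3: a_3=2, p_3 = 2*10 + 7 = 27, q_3 = 2*3 + 2 = 8.
  i=4: a_4=1, p_4 = 1*27 + 10 = 37, q_4 = 1*8 + 3 = 11.
  i=5: a_5=3, p_5 = 3*37 + 27 = 138, q_5 = 3*11 + 8 = 41.
  i=6: a_6=1, p_6 = 1*138 + 37 = 175, q_6 = 1*41 + 11 = 52.
  i=7: a_7=5, p_7 = 5*175 + 138 = 1013, q_7 = 5*52 + 41 = 301.
q_7 = 301 > 61, so the last convergent with denominator <= 61 is p_6/q_6 = 175/52.
The closest fraction with denominator <= 61 is either p_6/q_6 or the intermediate fraction (k*p_6 + p_5)/(k*q_6 + q_5) with the largest k >= 1 whose denominator stays <= 61; these approach x as k grows, and every other convergent or intermediate fraction in range is farther away.
Largest k: floor((61 - q_5)/q_6) = floor((61 - 41)/52) = 0.
Since k = 0, no intermediate fraction beyond p_6/q_6 has denominator <= 61, so the convergent 175/52 is the closest (its error is |1013*52 - 175*301|/(301*52) = 1/15652).

175/52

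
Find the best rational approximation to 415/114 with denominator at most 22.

51/14

Expand x = 415/114 as a continued fraction with the Euclidean algorithm:
  415 = 3*114 + 73, so a_0 = 3.
  114 = 1*73 + 41, so a_1 = 1.
  73 = 1*41 + 32, so a_2 = 1.
  41 = 1*32 + 9, so a_3 = 1.
  32 = 3*9 + 5, so a_4 = 3.
  9 = 1*5 + 4, so a_5 = 1.
  5 = 1*4 + 1, so a_6 = 1.
  4 = 4*1 + 0, so a_7 = 4.
so x = [3; 1, 1, 1, 3, 1, 1, 4].
Convergents (p_i = a_i*p_{i-1} + p_{i-2}, q_i = a_i*q_{i-1} + q_{i-2} with p_{-2}=0, p_{-1}=1, q_{-2}=1, q_{-1}=0), until the denominator exceeds 22:
  i=0: a_0=3, p_0 = 3*1 + 0 = 3, q_0 = 3*0 + 1 = 1.
  i=1: a_1=1, p_1 = 1*3 + 1 = 4, q_1 = 1*1 + 0 = 1.
  i=2: a_2=1, p_2 = 1*4 + 3 = 7, q_2 = 1*1 + 1 = 2.
  i=3: a_3=1, p_3 = 1*7 + 4 = 11, q_3 = 1*2 + 1 = 3.
  i=4: a_4=3, p_4 = 3*11 + 7 = 40, q_4 = 3*3 + 2 = 11.
  i=5: a_5=1, p_5 = 1*40 + 11 = 51, q_5 = 1*11 + 3 = 14.
  i=6: a_6=1, p_6 = 1*51 + 40 = 91, q_6 = 1*14 + 11 = 25.
q_6 = 25 > 22, so the last convergent with denominator <= 22 is p_5/q_5 = 51/14.
The closest fraction with denominator <= 22 is either p_5/q_5 or the intermediate fraction (k*p_5 + p_4)/(k*q_5 + q_4) with the largest k >= 1 whose denominator stays <= 22; these approach x as k grows, and every other convergent or intermediate fraction in range is farther away.
Largest k: floor((22 - q_4)/q_5) = floor((22 - 11)/14) = 0.
Since k = 0, no intermediate fraction beyond p_5/q_5 has denominator <= 22, so the convergent 51/14 is the closest (its error is |415*14 - 51*114|/(114*14) = 4/1596).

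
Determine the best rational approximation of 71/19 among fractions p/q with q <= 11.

Expand x = 71/19 as a continued fraction with the Euclidean algorithm:
  71 = 3*19 + 14, so a_0 = 3.
  19 = 1*14 + 5, so a_1 = 1.
  14 = 2*5 + 4, so a_2 = 2.
  5 = 1*4 + 1, so a_3 = 1.
  4 = 4*1 + 0, so a_4 = 4.
so x = [3; 1, 2, 1, 4].
Convergents (p_i = a_i*p_{i-1} + p_{i-2}, q_i = a_i*q_{i-1} + q_{i-2} with p_{-2}=0, p_{-1}=1, q_{-2}=1, q_{-1}=0), until the denominator exceeds 11:
  i=0: a_0=3, p_0 = 3*1 + 0 = 3, q_0 = 3*0 + 1 = 1.
  i=1: a_1=1, p_1 = 1*3 + 1 = 4, q_1 = 1*1 + 0 = 1.
  i=2: a_2=2, p_2 = 2*4 + 3 = 11, q_2 = 2*1 + 1 = 3.
  i=3: a_3=1, p_3 = 1*11 + 4 = 15, q_3 = 1*3 + 1 = 4.
  i=4: a_4=4, p_4 = 4*15 + 11 = 71, q_4 = 4*4 + 3 = 19.
q_4 = 19 > 11, so the last convergent with denominator <= 11 is p_3/q_3 = 15/4.
The closest fraction with denominator <= 11 is either p_3/q_3 or the intermediate fraction (k*p_3 + p_2)/(k*q_3 + q_2) with the largest k >= 1 whose denominator stays <= 11; these approach x as k grows, and every other convergent or intermediate fraction in range is farther away.
Largest k: floor((11 - q_2)/q_3) = floor((11 - 3)/4) = 2.
That gives (2*15 + 11)/(2*4 + 3) = 41/11.
Compare the errors: |x - 15/4| = |71*4 - 15*19|/(19*4) = 1/76, and |x - 41/11| = |71*11 - 41*19|/(19*11) = 2/209.
Cross-multiplying, 2*76 = 152 < 209 = 1*209, so 2/209 is smaller: the intermediate fraction 41/11 is closer to x than 15/4.

41/11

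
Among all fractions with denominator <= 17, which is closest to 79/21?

Expand x = 79/21 as a continued fraction with the Euclidean algorithm:
  79 = 3*21 + 16, so a_0 = 3.
  21 = 1*16 + 5, so a_1 = 1.
  16 = 3*5 + 1, so a_2 = 3.
  5 = 5*1 + 0, so a_3 = 5.
so x = [3; 1, 3, 5].
Convergents (p_i = a_i*p_{i-1} + p_{i-2}, q_i = a_i*q_{i-1} + q_{i-2} with p_{-2}=0, p_{-1}=1, q_{-2}=1, q_{-1}=0), until the denominator exceeds 17:
  i=0: a_0=3, p_0 = 3*1 + 0 = 3, q_0 = 3*0 + 1 = 1.
  i=1: a_1=1, p_1 = 1*3 + 1 = 4, q_1 = 1*1 + 0 = 1.
  i=2: a_2=3, p_2 = 3*4 + 3 = 15, q_2 = 3*1 + 1 = 4.
  i=3: a_3=5, p_3 = 5*15 + 4 = 79, q_3 = 5*4 + 1 = 21.
q_3 = 21 > 17, so the last convergent with denominator <= 17 is p_2/q_2 = 15/4.
The closest fraction with denominator <= 17 is either p_2/q_2 or the intermediate fraction (k*p_2 + p_1)/(k*q_2 + q_1) with the largest k >= 1 whose denominator stays <= 17; these approach x as k grows, and every other convergent or intermediate fraction in range is farther away.
Largest k: floor((17 - q_1)/q_2) = floor((17 - 1)/4) = 4.
That gives (4*15 + 4)/(4*4 + 1) = 64/17.
Compare the errors: |x - 15/4| = |79*4 - 15*21|/(21*4) = 1/84, and |x - 64/17| = |79*17 - 64*21|/(21*17) = 1/357.
Cross-multiplying, 1*84 = 84 < 357 = 1*357, so 1/357 is smaller: the intermediate fraction 64/17 is closer to x than 15/4.

64/17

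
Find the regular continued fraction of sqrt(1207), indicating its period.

Write x_i = (sqrt(1207) + m_i)/d_i with (m_0, d_0) = (0, 1). a_0 = floor(sqrt(1207)) = 34, since 34^2 = 1156 <= 1207 < 1225 = 35^2.
Iterate m_{i+1} = d_i*a_i - m_i, d_{i+1} = (1207 - m_{i+1}^2)/d_i, a_{i+1} = floor((a_0 + m_{i+1})/d_{i+1}):
  m_1 = 1*34 - 0 = 34, d_1 = (1207 - 34^2)/1 = 51/1 = 51, a_1 = floor((34 + 34)/51) = 1.
  m_2 = 51*1 - 34 = 17, d_2 = (1207 - 17^2)/51 = 918/51 = 18, a_2 = floor((34 + 17)/18) = 2.
  m_3 = 18*2 - 17 = 19, d_3 = (1207 - 19^2)/18 = 846/18 = 47, a_3 = floor((34 + 19)/47) = 1.
  m_4 = 47*1 - 19 = 28, d_4 = (1207 - 28^2)/47 = 423/47 = 9, a_4 = floor((34 + 28)/9) = 6.
  m_5 = 9*6 - 28 = 26, d_5 = (1207 - 26^2)/9 = 531/9 = 59, a_5 = floor((34 + 26)/59) = 1.
  m_6 = 59*1 - 26 = 33, d_6 = (1207 - 33^2)/59 = 118/59 = 2, a_6 = floor((34 + 33)/2) = 33.
  m_7 = 2*33 - 33 = 33, d_7 = (1207 - 33^2)/2 = 118/2 = 59, a_7 = floor((34 + 33)/59) = 1.
  m_8 = 59*1 - 33 = 26, d_8 = (1207 - 26^2)/59 = 531/59 = 9, a_8 = floor((34 + 26)/9) = 6.
  m_9 = 9*6 - 26 = 28, d_9 = (1207 - 28^2)/9 = 423/9 = 47, a_9 = floor((34 + 28)/47) = 1.
  m_10 = 47*1 - 28 = 19, d_10 = (1207 - 19^2)/47 = 846/47 = 18, a_10 = floor((34 + 19)/18) = 2.
  m_11 = 18*2 - 19 = 17, d_11 = (1207 - 17^2)/18 = 918/18 = 51, a_11 = floor((34 + 17)/51) = 1.
  m_12 = 51*1 - 17 = 34, d_12 = (1207 - 34^2)/51 = 51/51 = 1, a_12 = floor((34 + 34)/1) = 68.
  m_13 = 1*68 - 34 = 34, d_13 = (1207 - 34^2)/1 = 51/1 = 51: (m_13, d_13) = (m_1, d_1) = (34, 51), so from here the quotients repeat a_1, ..., a_12; the period length is 12.
Hence the expansion of sqrt(1207) is a_0 = 34 followed by the repeating block 1, 2, 1, 6, 1, 33, 1, 6, 1, 2, 1, 68 (period 12).

[34; (1, 2, 1, 6, 1, 33, 1, 6, 1, 2, 1, 68)]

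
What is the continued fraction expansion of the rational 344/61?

Run the Euclidean algorithm on 344 and 61; the successive quotients are the partial quotients a_0, a_1, ... (each step inverts the fractional part left over by the previous one):
  344 = 5*61 + 39, so a_0 = 5.
  61 = 1*39 + 22, so a_1 = 1.
  39 = 1*22 + 17, so a_2 = 1.
  22 = 1*17 + 5, so a_3 = 1.
  17 = 3*5 + 2, so a_4 = 3.
  5 = 2*2 + 1, so a_5 = 2.
  2 = 2*1 + 0, so a_6 = 2.
The remainder reaches 0 after 7 divisions, so the expansion has 7 partial quotients, read off in order.

[5; 1, 1, 1, 3, 2, 2]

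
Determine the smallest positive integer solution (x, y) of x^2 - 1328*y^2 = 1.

First expand sqrt(1328) as a continued fraction. With x_i = (sqrt(1328) + m_i)/d_i and (m_0, d_0) = (0, 1): a_0 = floor(sqrt(1328)) = 36, since 36^2 = 1296 <= 1328 < 1369 = 37^2.
Iterate m_{i+1} = d_i*a_i - m_i, d_{i+1} = (1328 - m_{i+1}^2)/d_i, a_{i+1} = floor((a_0 + m_{i+1})/d_{i+1}):
  m_1 = 1*36 - 0 = 36, d_1 = (1328 - 36^2)/1 = 32/1 = 32, a_1 = floor((36 + 36)/32) = 2.
  m_2 = 32*2 - 36 = 28, d_2 = (1328 - 28^2)/32 = 544/32 = 17, a_2 = floor((36 + 28)/17) = 3.
  m_3 = 17*3 - 28 = 23, d_3 = (1328 - 23^2)/17 = 799/17 = 47, a_3 = floor((36 + 23)/47) = 1.
  m_4 = 47*1 - 23 = 24, d_4 = (1328 - 24^2)/47 = 752/47 = 16, a_4 = floor((36 + 24)/16) = 3.
  m_5 = 16*3 - 24 = 24, d_5 = (1328 - 24^2)/16 = 752/16 = 47, a_5 = floor((36 + 24)/47) = 1.
  m_6 = 47*1 - 24 = 23, d_6 = (1328 - 23^2)/47 = 799/47 = 17, a_6 = floor((36 + 23)/17) = 3.
  m_7 = 17*3 - 23 = 28, d_7 = (1328 - 28^2)/17 = 544/17 = 32, a_7 = floor((36 + 28)/32) = 2.
  m_8 = 32*2 - 28 = 36, d_8 = (1328 - 36^2)/32 = 32/32 = 1, a_8 = floor((36 + 36)/1) = 72.
  m_9 = 1*72 - 36 = 36, d_9 = (1328 - 36^2)/1 = 32/1 = 32: (m_9, d_9) = (m_1, d_1) = (36, 32), so from here the quotients repeat a_1, ..., a_8; the period length is 8.
So sqrt(1328) = [36; (2, 3, 1, 3, 1, 3, 2, 72)] with period length k = 8.
k is even, so the fundamental solution of x^2 - 1328y^2 = 1 is (p_{k-1}, q_{k-1}) = (p_7, q_7); compute convergents through index 7.
Convergents (p_i = a_i*p_{i-1} + p_{i-2}, q_i = a_i*q_{i-1} + q_{i-2} with p_{-2}=0, p_{-1}=1, q_{-2}=1, q_{-1}=0):
  i=0: a_0=36, p_0 = 36*1 + 0 = 36, q_0 = 36*0 + 1 = 1.
  i=1: a_1=2, p_1 = 2*36 + 1 = 73, q_1 = 2*1 + 0 = 2.
  i=2: a_2=3, p_2 = 3*73 + 36 = 255, q_2 = 3*2 + 1 = 7.
  i=3: a_3=1, p_3 = 1*255 + 73 = 328, q_3 = 1*7 + 2 = 9.
  i=4: a_4=3, p_4 = 3*328 + 255 = 1239, q_4 = 3*9 + 7 = 34.
  i=5: a_5=1, p_5 = 1*1239 + 328 = 1567, q_5 = 1*34 + 9 = 43.
  i=6: a_6=3, p_6 = 3*1567 + 1239 = 5940, q_6 = 3*43 + 34 = 163.
  i=7: a_7=2, p_7 = 2*5940 + 1567 = 13447, q_7 = 2*163 + 43 = 369.
Check: 13447^2 - 1328*369^2 = 180821809 - 180821808 = 1, so (x, y) = (13447, 369) solves the equation, and by the theorem it is the least positive solution.

(x, y) = (13447, 369)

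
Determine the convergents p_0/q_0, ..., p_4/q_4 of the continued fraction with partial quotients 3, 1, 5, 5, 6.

Using the convergent recurrence p_i = a_i*p_{i-1} + p_{i-2}, q_i = a_i*q_{i-1} + q_{i-2} with p_{-2}=0, p_{-1}=1, q_{-2}=1, q_{-1}=0:
  i=0: a_0=3, p_0 = 3*1 + 0 = 3, q_0 = 3*0 + 1 = 1.
  i=1: a_1=1, p_1 = 1*3 + 1 = 4, q_1 = 1*1 + 0 = 1.
  i=2: a_2=5, p_2 = 5*4 + 3 = 23, q_2 = 5*1 + 1 = 6.
  i=3: a_3=5, p_3 = 5*23 + 4 = 119, q_3 = 5*6 + 1 = 31.
  i=4: a_4=6, p_4 = 6*119 + 23 = 737, q_4 = 6*31 + 6 = 192.

3/1, 4/1, 23/6, 119/31, 737/192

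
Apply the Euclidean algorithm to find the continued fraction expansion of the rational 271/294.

[0; 1, 11, 1, 3, 1, 1, 2]

Run the Euclidean algorithm on 271 and 294; the successive quotients are the partial quotients a_0, a_1, ... (each step inverts the fractional part left over by the previous one):
  271 = 0*294 + 271, so a_0 = 0.
  294 = 1*271 + 23, so a_1 = 1.
  271 = 11*23 + 18, so a_2 = 11.
  23 = 1*18 + 5, so a_3 = 1.
  18 = 3*5 + 3, so a_4 = 3.
  5 = 1*3 + 2, so a_5 = 1.
  3 = 1*2 + 1, so a_6 = 1.
  2 = 2*1 + 0, so a_7 = 2.
The remainder reaches 0 after 8 divisions, so the expansion has 8 partial quotients, read off in order.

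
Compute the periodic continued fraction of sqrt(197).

[14; (28)]

Write x_i = (sqrt(197) + m_i)/d_i with (m_0, d_0) = (0, 1). a_0 = floor(sqrt(197)) = 14, since 14^2 = 196 <= 197 < 225 = 15^2.
Iterate m_{i+1} = d_i*a_i - m_i, d_{i+1} = (197 - m_{i+1}^2)/d_i, a_{i+1} = floor((a_0 + m_{i+1})/d_{i+1}):
  m_1 = 1*14 - 0 = 14, d_1 = (197 - 14^2)/1 = 1/1 = 1, a_1 = floor((14 + 14)/1) = 28.
  m_2 = 1*28 - 14 = 14, d_2 = (197 - 14^2)/1 = 1/1 = 1: (m_2, d_2) = (m_1, d_1) = (14, 1), so from here the quotient a_1 repeats; the period length is 1.
Hence the expansion of sqrt(197) is a_0 = 14 followed by the repeating block 28 (period 1).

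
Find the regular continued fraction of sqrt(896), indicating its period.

[29; (1, 13, 1, 58)]

Write x_i = (sqrt(896) + m_i)/d_i with (m_0, d_0) = (0, 1). a_0 = floor(sqrt(896)) = 29, since 29^2 = 841 <= 896 < 900 = 30^2.
Iterate m_{i+1} = d_i*a_i - m_i, d_{i+1} = (896 - m_{i+1}^2)/d_i, a_{i+1} = floor((a_0 + m_{i+1})/d_{i+1}):
  m_1 = 1*29 - 0 = 29, d_1 = (896 - 29^2)/1 = 55/1 = 55, a_1 = floor((29 + 29)/55) = 1.
  m_2 = 55*1 - 29 = 26, d_2 = (896 - 26^2)/55 = 220/55 = 4, a_2 = floor((29 + 26)/4) = 13.
  m_3 = 4*13 - 26 = 26, d_3 = (896 - 26^2)/4 = 220/4 = 55, a_3 = floor((29 + 26)/55) = 1.
  m_4 = 55*1 - 26 = 29, d_4 = (896 - 29^2)/55 = 55/55 = 1, a_4 = floor((29 + 29)/1) = 58.
  m_5 = 1*58 - 29 = 29, d_5 = (896 - 29^2)/1 = 55/1 = 55: (m_5, d_5) = (m_1, d_1) = (29, 55), so from here the quotients repeat a_1, ..., a_4; the period length is 4.
Hence the expansion of sqrt(896) is a_0 = 29 followed by the repeating block 1, 13, 1, 58 (period 4).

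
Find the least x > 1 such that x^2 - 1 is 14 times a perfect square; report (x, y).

First expand sqrt(14) as a continued fraction. With x_i = (sqrt(14) + m_i)/d_i and (m_0, d_0) = (0, 1): a_0 = floor(sqrt(14)) = 3, since 3^2 = 9 <= 14 < 16 = 4^2.
Iterate m_{i+1} = d_i*a_i - m_i, d_{i+1} = (14 - m_{i+1}^2)/d_i, a_{i+1} = floor((a_0 + m_{i+1})/d_{i+1}):
  m_1 = 1*3 - 0 = 3, d_1 = (14 - 3^2)/1 = 5/1 = 5, a_1 = floor((3 + 3)/5) = 1.
  m_2 = 5*1 - 3 = 2, d_2 = (14 - 2^2)/5 = 10/5 = 2, a_2 = floor((3 + 2)/2) = 2.
  m_3 = 2*2 - 2 = 2, d_3 = (14 - 2^2)/2 = 10/2 = 5, a_3 = floor((3 + 2)/5) = 1.
  m_4 = 5*1 - 2 = 3, d_4 = (14 - 3^2)/5 = 5/5 = 1, a_4 = floor((3 + 3)/1) = 6.
  m_5 = 1*6 - 3 = 3, d_5 = (14 - 3^2)/1 = 5/1 = 5: (m_5, d_5) = (m_1, d_1) = (3, 5), so from here the quotients repeat a_1, ..., a_4; the period length is 4.
So sqrt(14) = [3; (1, 2, 1, 6)] with period length k = 4.
k is even, so the fundamental solution of x^2 - 14y^2 = 1 is (p_{k-1}, q_{k-1}) = (p_3, q_3); compute convergents through index 3.
Convergents (p_i = a_i*p_{i-1} + p_{i-2}, q_i = a_i*q_{i-1} + q_{i-2} with p_{-2}=0, p_{-1}=1, q_{-2}=1, q_{-1}=0):
  i=0: a_0=3, p_0 = 3*1 + 0 = 3, q_0 = 3*0 + 1 = 1.
  i=1: a_1=1, p_1 = 1*3 + 1 = 4, q_1 = 1*1 + 0 = 1.
  i=2: a_2=2, p_2 = 2*4 + 3 = 11, q_2 = 2*1 + 1 = 3.
  i=3: a_3=1, p_3 = 1*11 + 4 = 15, q_3 = 1*3 + 1 = 4.
Check: 15^2 - 14*4^2 = 225 - 224 = 1, so (x, y) = (15, 4) solves the equation, and by the theorem it is the least positive solution.

(x, y) = (15, 4)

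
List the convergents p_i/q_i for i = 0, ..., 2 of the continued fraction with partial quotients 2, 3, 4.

Using the convergent recurrence p_i = a_i*p_{i-1} + p_{i-2}, q_i = a_i*q_{i-1} + q_{i-2} with p_{-2}=0, p_{-1}=1, q_{-2}=1, q_{-1}=0:
  i=0: a_0=2, p_0 = 2*1 + 0 = 2, q_0 = 2*0 + 1 = 1.
  i=1: a_1=3, p_1 = 3*2 + 1 = 7, q_1 = 3*1 + 0 = 3.
  i=2: a_2=4, p_2 = 4*7 + 2 = 30, q_2 = 4*3 + 1 = 13.

2/1, 7/3, 30/13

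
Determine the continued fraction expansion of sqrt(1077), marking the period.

[32; (1, 4, 2, 15, 1, 20, 1, 15, 2, 4, 1, 64)]

Write x_i = (sqrt(1077) + m_i)/d_i with (m_0, d_0) = (0, 1). a_0 = floor(sqrt(1077)) = 32, since 32^2 = 1024 <= 1077 < 1089 = 33^2.
Iterate m_{i+1} = d_i*a_i - m_i, d_{i+1} = (1077 - m_{i+1}^2)/d_i, a_{i+1} = floor((a_0 + m_{i+1})/d_{i+1}):
  m_1 = 1*32 - 0 = 32, d_1 = (1077 - 32^2)/1 = 53/1 = 53, a_1 = floor((32 + 32)/53) = 1.
  m_2 = 53*1 - 32 = 21, d_2 = (1077 - 21^2)/53 = 636/53 = 12, a_2 = floor((32 + 21)/12) = 4.
  m_3 = 12*4 - 21 = 27, d_3 = (1077 - 27^2)/12 = 348/12 = 29, a_3 = floor((32 + 27)/29) = 2.
  m_4 = 29*2 - 27 = 31, d_4 = (1077 - 31^2)/29 = 116/29 = 4, a_4 = floor((32 + 31)/4) = 15.
  m_5 = 4*15 - 31 = 29, d_5 = (1077 - 29^2)/4 = 236/4 = 59, a_5 = floor((32 + 29)/59) = 1.
  m_6 = 59*1 - 29 = 30, d_6 = (1077 - 30^2)/59 = 177/59 = 3, a_6 = floor((32 + 30)/3) = 20.
  m_7 = 3*20 - 30 = 30, d_7 = (1077 - 30^2)/3 = 177/3 = 59, a_7 = floor((32 + 30)/59) = 1.
  m_8 = 59*1 - 30 = 29, d_8 = (1077 - 29^2)/59 = 236/59 = 4, a_8 = floor((32 + 29)/4) = 15.
  m_9 = 4*15 - 29 = 31, d_9 = (1077 - 31^2)/4 = 116/4 = 29, a_9 = floor((32 + 31)/29) = 2.
  m_10 = 29*2 - 31 = 27, d_10 = (1077 - 27^2)/29 = 348/29 = 12, a_10 = floor((32 + 27)/12) = 4.
  m_11 = 12*4 - 27 = 21, d_11 = (1077 - 21^2)/12 = 636/12 = 53, a_11 = floor((32 + 21)/53) = 1.
  m_12 = 53*1 - 21 = 32, d_12 = (1077 - 32^2)/53 = 53/53 = 1, a_12 = floor((32 + 32)/1) = 64.
  m_13 = 1*64 - 32 = 32, d_13 = (1077 - 32^2)/1 = 53/1 = 53: (m_13, d_13) = (m_1, d_1) = (32, 53), so from here the quotients repeat a_1, ..., a_12; the period length is 12.
Hence the expansion of sqrt(1077) is a_0 = 32 followed by the repeating block 1, 4, 2, 15, 1, 20, 1, 15, 2, 4, 1, 64 (period 12).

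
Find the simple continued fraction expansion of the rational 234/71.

Run the Euclidean algorithm on 234 and 71; the successive quotients are the partial quotients a_0, a_1, ... (each step inverts the fractional part left over by the previous one):
  234 = 3*71 + 21, so a_0 = 3.
  71 = 3*21 + 8, so a_1 = 3.
  21 = 2*8 + 5, so a_2 = 2.
  8 = 1*5 + 3, so a_3 = 1.
  5 = 1*3 + 2, so a_4 = 1.
  3 = 1*2 + 1, so a_5 = 1.
  2 = 2*1 + 0, so a_6 = 2.
The remainder reaches 0 after 7 divisions, so the expansion has 7 partial quotients, read off in order.

[3; 3, 2, 1, 1, 1, 2]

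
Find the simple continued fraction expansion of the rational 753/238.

[3; 6, 9, 1, 3]

Run the Euclidean algorithm on 753 and 238; the successive quotients are the partial quotients a_0, a_1, ... (each step inverts the fractional part left over by the previous one):
  753 = 3*238 + 39, so a_0 = 3.
  238 = 6*39 + 4, so a_1 = 6.
  39 = 9*4 + 3, so a_2 = 9.
  4 = 1*3 + 1, so a_3 = 1.
  3 = 3*1 + 0, so a_4 = 3.
The remainder reaches 0 after 5 divisions, so the expansion has 5 partial quotients, read off in order.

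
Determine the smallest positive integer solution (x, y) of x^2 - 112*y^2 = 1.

First expand sqrt(112) as a continued fraction. With x_i = (sqrt(112) + m_i)/d_i and (m_0, d_0) = (0, 1): a_0 = floor(sqrt(112)) = 10, since 10^2 = 100 <= 112 < 121 = 11^2.
Iterate m_{i+1} = d_i*a_i - m_i, d_{i+1} = (112 - m_{i+1}^2)/d_i, a_{i+1} = floor((a_0 + m_{i+1})/d_{i+1}):
  m_1 = 1*10 - 0 = 10, d_1 = (112 - 10^2)/1 = 12/1 = 12, a_1 = floor((10 + 10)/12) = 1.
  m_2 = 12*1 - 10 = 2, d_2 = (112 - 2^2)/12 = 108/12 = 9, a_2 = floor((10 + 2)/9) = 1.
  m_3 = 9*1 - 2 = 7, d_3 = (112 - 7^2)/9 = 63/9 = 7, a_3 = floor((10 + 7)/7) = 2.
  m_4 = 7*2 - 7 = 7, d_4 = (112 - 7^2)/7 = 63/7 = 9, a_4 = floor((10 + 7)/9) = 1.
  m_5 = 9*1 - 7 = 2, d_5 = (112 - 2^2)/9 = 108/9 = 12, a_5 = floor((10 + 2)/12) = 1.
  m_6 = 12*1 - 2 = 10, d_6 = (112 - 10^2)/12 = 12/12 = 1, a_6 = floor((10 + 10)/1) = 20.
  m_7 = 1*20 - 10 = 10, d_7 = (112 - 10^2)/1 = 12/1 = 12: (m_7, d_7) = (m_1, d_1) = (10, 12), so from here the quotients repeat a_1, ..., a_6; the period length is 6.
So sqrt(112) = [10; (1, 1, 2, 1, 1, 20)] with period length k = 6.
k is even, so the fundamental solution of x^2 - 112y^2 = 1 is (p_{k-1}, q_{k-1}) = (p_5, q_5); compute convergents through index 5.
Convergents (p_i = a_i*p_{i-1} + p_{i-2}, q_i = a_i*q_{i-1} + q_{i-2} with p_{-2}=0, p_{-1}=1, q_{-2}=1, q_{-1}=0):
  i=0: a_0=10, p_0 = 10*1 + 0 = 10, q_0 = 10*0 + 1 = 1.
  i=1: a_1=1, p_1 = 1*10 + 1 = 11, q_1 = 1*1 + 0 = 1.
  i=2: a_2=1, p_2 = 1*11 + 10 = 21, q_2 = 1*1 + 1 = 2.
  i=3: a_3=2, p_3 = 2*21 + 11 = 53, q_3 = 2*2 + 1 = 5.
  i=4: a_4=1, p_4 = 1*53 + 21 = 74, q_4 = 1*5 + 2 = 7.
  i=5: a_5=1, p_5 = 1*74 + 53 = 127, q_5 = 1*7 + 5 = 12.
Check: 127^2 - 112*12^2 = 16129 - 16128 = 1, so (x, y) = (127, 12) solves the equation, and by the theorem it is the least positive solution.

(x, y) = (127, 12)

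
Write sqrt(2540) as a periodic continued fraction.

[50; (2, 1, 1, 24, 1, 1, 2, 100)]

Write x_i = (sqrt(2540) + m_i)/d_i with (m_0, d_0) = (0, 1). a_0 = floor(sqrt(2540)) = 50, since 50^2 = 2500 <= 2540 < 2601 = 51^2.
Iterate m_{i+1} = d_i*a_i - m_i, d_{i+1} = (2540 - m_{i+1}^2)/d_i, a_{i+1} = floor((a_0 + m_{i+1})/d_{i+1}):
  m_1 = 1*50 - 0 = 50, d_1 = (2540 - 50^2)/1 = 40/1 = 40, a_1 = floor((50 + 50)/40) = 2.
  m_2 = 40*2 - 50 = 30, d_2 = (2540 - 30^2)/40 = 1640/40 = 41, a_2 = floor((50 + 30)/41) = 1.
  m_3 = 41*1 - 30 = 11, d_3 = (2540 - 11^2)/41 = 2419/41 = 59, a_3 = floor((50 + 11)/59) = 1.
  m_4 = 59*1 - 11 = 48, d_4 = (2540 - 48^2)/59 = 236/59 = 4, a_4 = floor((50 + 48)/4) = 24.
  m_5 = 4*24 - 48 = 48, d_5 = (2540 - 48^2)/4 = 236/4 = 59, a_5 = floor((50 + 48)/59) = 1.
  m_6 = 59*1 - 48 = 11, d_6 = (2540 - 11^2)/59 = 2419/59 = 41, a_6 = floor((50 + 11)/41) = 1.
  m_7 = 41*1 - 11 = 30, d_7 = (2540 - 30^2)/41 = 1640/41 = 40, a_7 = floor((50 + 30)/40) = 2.
  m_8 = 40*2 - 30 = 50, d_8 = (2540 - 50^2)/40 = 40/40 = 1, a_8 = floor((50 + 50)/1) = 100.
  m_9 = 1*100 - 50 = 50, d_9 = (2540 - 50^2)/1 = 40/1 = 40: (m_9, d_9) = (m_1, d_1) = (50, 40), so from here the quotients repeat a_1, ..., a_8; the period length is 8.
Hence the expansion of sqrt(2540) is a_0 = 50 followed by the repeating block 2, 1, 1, 24, 1, 1, 2, 100 (period 8).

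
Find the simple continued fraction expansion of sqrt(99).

Write x_i = (sqrt(99) + m_i)/d_i with (m_0, d_0) = (0, 1). a_0 = floor(sqrt(99)) = 9, since 9^2 = 81 <= 99 < 100 = 10^2.
Iterate m_{i+1} = d_i*a_i - m_i, d_{i+1} = (99 - m_{i+1}^2)/d_i, a_{i+1} = floor((a_0 + m_{i+1})/d_{i+1}):
  m_1 = 1*9 - 0 = 9, d_1 = (99 - 9^2)/1 = 18/1 = 18, a_1 = floor((9 + 9)/18) = 1.
  m_2 = 18*1 - 9 = 9, d_2 = (99 - 9^2)/18 = 18/18 = 1, a_2 = floor((9 + 9)/1) = 18.
  m_3 = 1*18 - 9 = 9, d_3 = (99 - 9^2)/1 = 18/1 = 18: (m_3, d_3) = (m_1, d_1) = (9, 18), so from here the quotients repeat a_1, a_2; the period length is 2.
Hence the expansion of sqrt(99) is a_0 = 9 followed by the repeating block 1, 18 (period 2).

[9; (1, 18)]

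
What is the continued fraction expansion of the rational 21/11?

[1; 1, 10]

Run the Euclidean algorithm on 21 and 11; the successive quotients are the partial quotients a_0, a_1, ... (each step inverts the fractional part left over by the previous one):
  21 = 1*11 + 10, so a_0 = 1.
  11 = 1*10 + 1, so a_1 = 1.
  10 = 10*1 + 0, so a_2 = 10.
The remainder reaches 0 after 3 divisions, so the expansion has 3 partial quotients, read off in order.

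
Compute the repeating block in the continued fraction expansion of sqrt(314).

[17; (1, 2, 1, 1, 2, 1, 34)]

Write x_i = (sqrt(314) + m_i)/d_i with (m_0, d_0) = (0, 1). a_0 = floor(sqrt(314)) = 17, since 17^2 = 289 <= 314 < 324 = 18^2.
Iterate m_{i+1} = d_i*a_i - m_i, d_{i+1} = (314 - m_{i+1}^2)/d_i, a_{i+1} = floor((a_0 + m_{i+1})/d_{i+1}):
  m_1 = 1*17 - 0 = 17, d_1 = (314 - 17^2)/1 = 25/1 = 25, a_1 = floor((17 + 17)/25) = 1.
  m_2 = 25*1 - 17 = 8, d_2 = (314 - 8^2)/25 = 250/25 = 10, a_2 = floor((17 + 8)/10) = 2.
  m_3 = 10*2 - 8 = 12, d_3 = (314 - 12^2)/10 = 170/10 = 17, a_3 = floor((17 + 12)/17) = 1.
  m_4 = 17*1 - 12 = 5, d_4 = (314 - 5^2)/17 = 289/17 = 17, a_4 = floor((17 + 5)/17) = 1.
  m_5 = 17*1 - 5 = 12, d_5 = (314 - 12^2)/17 = 170/17 = 10, a_5 = floor((17 + 12)/10) = 2.
  m_6 = 10*2 - 12 = 8, d_6 = (314 - 8^2)/10 = 250/10 = 25, a_6 = floor((17 + 8)/25) = 1.
  m_7 = 25*1 - 8 = 17, d_7 = (314 - 17^2)/25 = 25/25 = 1, a_7 = floor((17 + 17)/1) = 34.
  m_8 = 1*34 - 17 = 17, d_8 = (314 - 17^2)/1 = 25/1 = 25: (m_8, d_8) = (m_1, d_1) = (17, 25), so from here the quotients repeat a_1, ..., a_7; the period length is 7.
Hence the expansion of sqrt(314) is a_0 = 17 followed by the repeating block 1, 2, 1, 1, 2, 1, 34 (period 7).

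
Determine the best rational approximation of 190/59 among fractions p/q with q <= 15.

Expand x = 190/59 as a continued fraction with the Euclidean algorithm:
  190 = 3*59 + 13, so a_0 = 3.
  59 = 4*13 + 7, so a_1 = 4.
  13 = 1*7 + 6, so a_2 = 1.
  7 = 1*6 + 1, so a_3 = 1.
  6 = 6*1 + 0, so a_4 = 6.
so x = [3; 4, 1, 1, 6].
Convergents (p_i = a_i*p_{i-1} + p_{i-2}, q_i = a_i*q_{i-1} + q_{i-2} with p_{-2}=0, p_{-1}=1, q_{-2}=1, q_{-1}=0), until the denominator exceeds 15:
  i=0: a_0=3, p_0 = 3*1 + 0 = 3, q_0 = 3*0 + 1 = 1.
  i=1: a_1=4, p_1 = 4*3 + 1 = 13, q_1 = 4*1 + 0 = 4.
  i=2: a_2=1, p_2 = 1*13 + 3 = 16, q_2 = 1*4 + 1 = 5.
  i=3: a_3=1, p_3 = 1*16 + 13 = 29, q_3 = 1*5 + 4 = 9.
  i=4: a_4=6, p_4 = 6*29 + 16 = 190, q_4 = 6*9 + 5 = 59.
q_4 = 59 > 15, so the last convergent with denominator <= 15 is p_3/q_3 = 29/9.
The closest fraction with denominator <= 15 is either p_3/q_3 or the intermediate fraction (k*p_3 + p_2)/(k*q_3 + q_2) with the largest k >= 1 whose denominator stays <= 15; these approach x as k grows, and every other convergent or intermediate fraction in range is farther away.
Largest k: floor((15 - q_2)/q_3) = floor((15 - 5)/9) = 1.
That gives (1*29 + 16)/(1*9 + 5) = 45/14.
Compare the errors: |x - 29/9| = |190*9 - 29*59|/(59*9) = 1/531, and |x - 45/14| = |190*14 - 45*59|/(59*14) = 5/826.
Cross-multiplying, 1*826 = 826 < 2655 = 5*531, so 1/531 is smaller: the convergent 29/9 is closer to x than 45/14.

29/9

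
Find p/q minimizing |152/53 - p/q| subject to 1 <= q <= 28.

Expand x = 152/53 as a continued fraction with the Euclidean algorithm:
  152 = 2*53 + 46, so a_0 = 2.
  53 = 1*46 + 7, so a_1 = 1.
  46 = 6*7 + 4, so a_2 = 6.
  7 = 1*4 + 3, so a_3 = 1.
  4 = 1*3 + 1, so a_4 = 1.
  3 = 3*1 + 0, so a_5 = 3.
so x = [2; 1, 6, 1, 1, 3].
Convergents (p_i = a_i*p_{i-1} + p_{i-2}, q_i = a_i*q_{i-1} + q_{i-2} with p_{-2}=0, p_{-1}=1, q_{-2}=1, q_{-1}=0), until the denominator exceeds 28:
  i=0: a_0=2, p_0 = 2*1 + 0 = 2, q_0 = 2*0 + 1 = 1.
  i=1: a_1=1, p_1 = 1*2 + 1 = 3, q_1 = 1*1 + 0 = 1.
  i=2: a_2=6, p_2 = 6*3 + 2 = 20, q_2 = 6*1 + 1 = 7.
  i=3: a_3=1, p_3 = 1*20 + 3 = 23, q_3 = 1*7 + 1 = 8.
  i=4: a_4=1, p_4 = 1*23 + 20 = 43, q_4 = 1*8 + 7 = 15.
  i=5: a_5=3, p_5 = 3*43 + 23 = 152, q_5 = 3*15 + 8 = 53.
q_5 = 53 > 28, so the last convergent with denominator <= 28 is p_4/q_4 = 43/15.
The closest fraction with denominator <= 28 is either p_4/q_4 or the intermediate fraction (k*p_4 + p_3)/(k*q_4 + q_3) with the largest k >= 1 whose denominator stays <= 28; these approach x as k grows, and every other convergent or intermediate fraction in range is farther away.
Largest k: floor((28 - q_3)/q_4) = floor((28 - 8)/15) = 1.
That gives (1*43 + 23)/(1*15 + 8) = 66/23.
Compare the errors: |x - 43/15| = |152*15 - 43*53|/(53*15) = 1/795, and |x - 66/23| = |152*23 - 66*53|/(53*23) = 2/1219.
Cross-multiplying, 1*1219 = 1219 < 1590 = 2*795, so 1/795 is smaller: the convergent 43/15 is closer to x than 66/23.

43/15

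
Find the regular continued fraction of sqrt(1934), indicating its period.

Write x_i = (sqrt(1934) + m_i)/d_i with (m_0, d_0) = (0, 1). a_0 = floor(sqrt(1934)) = 43, since 43^2 = 1849 <= 1934 < 1936 = 44^2.
Iterate m_{i+1} = d_i*a_i - m_i, d_{i+1} = (1934 - m_{i+1}^2)/d_i, a_{i+1} = floor((a_0 + m_{i+1})/d_{i+1}):
  m_1 = 1*43 - 0 = 43, d_1 = (1934 - 43^2)/1 = 85/1 = 85, a_1 = floor((43 + 43)/85) = 1.
  m_2 = 85*1 - 43 = 42, d_2 = (1934 - 42^2)/85 = 170/85 = 2, a_2 = floor((43 + 42)/2) = 42.
  m_3 = 2*42 - 42 = 42, d_3 = (1934 - 42^2)/2 = 170/2 = 85, a_3 = floor((43 + 42)/85) = 1.
  m_4 = 85*1 - 42 = 43, d_4 = (1934 - 43^2)/85 = 85/85 = 1, a_4 = floor((43 + 43)/1) = 86.
  m_5 = 1*86 - 43 = 43, d_5 = (1934 - 43^2)/1 = 85/1 = 85: (m_5, d_5) = (m_1, d_1) = (43, 85), so from here the quotients repeat a_1, ..., a_4; the period length is 4.
Hence the expansion of sqrt(1934) is a_0 = 43 followed by the repeating block 1, 42, 1, 86 (period 4).

[43; (1, 42, 1, 86)]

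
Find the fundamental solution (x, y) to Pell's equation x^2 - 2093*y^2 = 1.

First expand sqrt(2093) as a continued fraction. With x_i = (sqrt(2093) + m_i)/d_i and (m_0, d_0) = (0, 1): a_0 = floor(sqrt(2093)) = 45, since 45^2 = 2025 <= 2093 < 2116 = 46^2.
Iterate m_{i+1} = d_i*a_i - m_i, d_{i+1} = (2093 - m_{i+1}^2)/d_i, a_{i+1} = floor((a_0 + m_{i+1})/d_{i+1}):
  m_1 = 1*45 - 0 = 45, d_1 = (2093 - 45^2)/1 = 68/1 = 68, a_1 = floor((45 + 45)/68) = 1.
  m_2 = 68*1 - 45 = 23, d_2 = (2093 - 23^2)/68 = 1564/68 = 23, a_2 = floor((45 + 23)/23) = 2.
  m_3 = 23*2 - 23 = 23, d_3 = (2093 - 23^2)/23 = 1564/23 = 68, a_3 = floor((45 + 23)/68) = 1.
  m_4 = 68*1 - 23 = 45, d_4 = (2093 - 45^2)/68 = 68/68 = 1, a_4 = floor((45 + 45)/1) = 90.
  m_5 = 1*90 - 45 = 45, d_5 = (2093 - 45^2)/1 = 68/1 = 68: (m_5, d_5) = (m_1, d_1) = (45, 68), so from here the quotients repeat a_1, ..., a_4; the period length is 4.
So sqrt(2093) = [45; (1, 2, 1, 90)] with period length k = 4.
k is even, so the fundamental solution of x^2 - 2093y^2 = 1 is (p_{k-1}, q_{k-1}) = (p_3, q_3); compute convergents through index 3.
Convergents (p_i = a_i*p_{i-1} + p_{i-2}, q_i = a_i*q_{i-1} + q_{i-2} with p_{-2}=0, p_{-1}=1, q_{-2}=1, q_{-1}=0):
  i=0: a_0=45, p_0 = 45*1 + 0 = 45, q_0 = 45*0 + 1 = 1.
  i=1: a_1=1, p_1 = 1*45 + 1 = 46, q_1 = 1*1 + 0 = 1.
  i=2: a_2=2, p_2 = 2*46 + 45 = 137, q_2 = 2*1 + 1 = 3.
  i=3: a_3=1, p_3 = 1*137 + 46 = 183, q_3 = 1*3 + 1 = 4.
Check: 183^2 - 2093*4^2 = 33489 - 33488 = 1, so (x, y) = (183, 4) solves the equation, and by the theorem it is the least positive solution.

(x, y) = (183, 4)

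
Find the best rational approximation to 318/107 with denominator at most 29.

86/29

Expand x = 318/107 as a continued fraction with the Euclidean algorithm:
  318 = 2*107 + 104, so a_0 = 2.
  107 = 1*104 + 3, so a_1 = 1.
  104 = 34*3 + 2, so a_2 = 34.
  3 = 1*2 + 1, so a_3 = 1.
  2 = 2*1 + 0, so a_4 = 2.
so x = [2; 1, 34, 1, 2].
Convergents (p_i = a_i*p_{i-1} + p_{i-2}, q_i = a_i*q_{i-1} + q_{i-2} with p_{-2}=0, p_{-1}=1, q_{-2}=1, q_{-1}=0), until the denominator exceeds 29:
  i=0: a_0=2, p_0 = 2*1 + 0 = 2, q_0 = 2*0 + 1 = 1.
  i=1: a_1=1, p_1 = 1*2 + 1 = 3, q_1 = 1*1 + 0 = 1.
  i=2: a_2=34, p_2 = 34*3 + 2 = 104, q_2 = 34*1 + 1 = 35.
q_2 = 35 > 29, so the last convergent with denominator <= 29 is p_1/q_1 = 3/1.
The closest fraction with denominator <= 29 is either p_1/q_1 or the intermediate fraction (k*p_1 + p_0)/(k*q_1 + q_0) with the largest k >= 1 whose denominator stays <= 29; these approach x as k grows, and every other convergent or intermediate fraction in range is farther away.
Largest k: floor((29 - q_0)/q_1) = floor((29 - 1)/1) = 28.
That gives (28*3 + 2)/(28*1 + 1) = 86/29.
Compare the errors: |x - 3/1| = |318*1 - 3*107|/(107*1) = 3/107, and |x - 86/29| = |318*29 - 86*107|/(107*29) = 20/3103.
Cross-multiplying, 20*107 = 2140 < 9309 = 3*3103, so 20/3103 is smaller: the intermediate fraction 86/29 is closer to x than 3/1.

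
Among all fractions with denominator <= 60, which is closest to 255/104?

Expand x = 255/104 as a continued fraction with the Euclidean algorithm:
  255 = 2*104 + 47, so a_0 = 2.
  104 = 2*47 + 10, so a_1 = 2.
  47 = 4*10 + 7, so a_2 = 4.
  10 = 1*7 + 3, so a_3 = 1.
  7 = 2*3 + 1, so a_4 = 2.
  3 = 3*1 + 0, so a_5 = 3.
so x = [2; 2, 4, 1, 2, 3].
Convergents (p_i = a_i*p_{i-1} + p_{i-2}, q_i = a_i*q_{i-1} + q_{i-2} with p_{-2}=0, p_{-1}=1, q_{-2}=1, q_{-1}=0), until the denominator exceeds 60:
  i=0: a_0=2, p_0 = 2*1 + 0 = 2, q_0 = 2*0 + 1 = 1.
  i=1: a_1=2, p_1 = 2*2 + 1 = 5, q_1 = 2*1 + 0 = 2.
  i=2: a_2=4, p_2 = 4*5 + 2 = 22, q_2 = 4*2 + 1 = 9.
  i=3: a_3=1, p_3 = 1*22 + 5 = 27, q_3 = 1*9 + 2 = 11.
  i=4: a_4=2, p_4 = 2*27 + 22 = 76, q_4 = 2*11 + 9 = 31.
  i=5: a_5=3, p_5 = 3*76 + 27 = 255, q_5 = 3*31 + 11 = 104.
q_5 = 104 > 60, so the last convergent with denominator <= 60 is p_4/q_4 = 76/31.
The closest fraction with denominator <= 60 is either p_4/q_4 or the intermediate fraction (k*p_4 + p_3)/(k*q_4 + q_3) with the largest k >= 1 whose denominator stays <= 60; these approach x as k grows, and every other convergent or intermediate fraction in range is farther away.
Largest k: floor((60 - q_3)/q_4) = floor((60 - 11)/31) = 1.
That gives (1*76 + 27)/(1*31 + 11) = 103/42.
Compare the errors: |x - 76/31| = |255*31 - 76*104|/(104*31) = 1/3224, and |x - 103/42| = |255*42 - 103*104|/(104*42) = 2/4368.
Cross-multiplying, 1*4368 = 4368 < 6448 = 2*3224, so 1/3224 is smaller: the convergent 76/31 is closer to x than 103/42.

76/31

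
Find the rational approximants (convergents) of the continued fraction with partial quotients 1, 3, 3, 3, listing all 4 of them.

Using the convergent recurrence p_i = a_i*p_{i-1} + p_{i-2}, q_i = a_i*q_{i-1} + q_{i-2} with p_{-2}=0, p_{-1}=1, q_{-2}=1, q_{-1}=0:
  i=0: a_0=1, p_0 = 1*1 + 0 = 1, q_0 = 1*0 + 1 = 1.
  i=1: a_1=3, p_1 = 3*1 + 1 = 4, q_1 = 3*1 + 0 = 3.
  i=2: a_2=3, p_2 = 3*4 + 1 = 13, q_2 = 3*3 + 1 = 10.
  i=3: a_3=3, p_3 = 3*13 + 4 = 43, q_3 = 3*10 + 3 = 33.

1/1, 4/3, 13/10, 43/33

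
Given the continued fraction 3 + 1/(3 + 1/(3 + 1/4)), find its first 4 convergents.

3/1, 10/3, 33/10, 142/43

Using the convergent recurrence p_i = a_i*p_{i-1} + p_{i-2}, q_i = a_i*q_{i-1} + q_{i-2} with p_{-2}=0, p_{-1}=1, q_{-2}=1, q_{-1}=0:
  i=0: a_0=3, p_0 = 3*1 + 0 = 3, q_0 = 3*0 + 1 = 1.
  i=1: a_1=3, p_1 = 3*3 + 1 = 10, q_1 = 3*1 + 0 = 3.
  i=2: a_2=3, p_2 = 3*10 + 3 = 33, q_2 = 3*3 + 1 = 10.
  i=3: a_3=4, p_3 = 4*33 + 10 = 142, q_3 = 4*10 + 3 = 43.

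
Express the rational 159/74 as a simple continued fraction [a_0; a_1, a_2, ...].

Run the Euclidean algorithm on 159 and 74; the successive quotients are the partial quotients a_0, a_1, ... (each step inverts the fractional part left over by the previous one):
  159 = 2*74 + 11, so a_0 = 2.
  74 = 6*11 + 8, so a_1 = 6.
  11 = 1*8 + 3, so a_2 = 1.
  8 = 2*3 + 2, so a_3 = 2.
  3 = 1*2 + 1, so a_4 = 1.
  2 = 2*1 + 0, so a_5 = 2.
The remainder reaches 0 after 6 divisions, so the expansion has 6 partial quotients, read off in order.

[2; 6, 1, 2, 1, 2]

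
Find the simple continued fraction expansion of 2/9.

[0; 4, 2]

Run the Euclidean algorithm on 2 and 9; the successive quotients are the partial quotients a_0, a_1, ... (each step inverts the fractional part left over by the previous one):
  2 = 0*9 + 2, so a_0 = 0.
  9 = 4*2 + 1, so a_1 = 4.
  2 = 2*1 + 0, so a_2 = 2.
The remainder reaches 0 after 3 divisions, so the expansion has 3 partial quotients, read off in order.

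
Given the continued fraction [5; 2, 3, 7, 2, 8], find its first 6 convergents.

5/1, 11/2, 38/7, 277/51, 592/109, 5013/923

Using the convergent recurrence p_i = a_i*p_{i-1} + p_{i-2}, q_i = a_i*q_{i-1} + q_{i-2} with p_{-2}=0, p_{-1}=1, q_{-2}=1, q_{-1}=0:
  i=0: a_0=5, p_0 = 5*1 + 0 = 5, q_0 = 5*0 + 1 = 1.
  i=1: a_1=2, p_1 = 2*5 + 1 = 11, q_1 = 2*1 + 0 = 2.
  i=2: a_2=3, p_2 = 3*11 + 5 = 38, q_2 = 3*2 + 1 = 7.
  i=3: a_3=7, p_3 = 7*38 + 11 = 277, q_3 = 7*7 + 2 = 51.
  i=4: a_4=2, p_4 = 2*277 + 38 = 592, q_4 = 2*51 + 7 = 109.
  i=5: a_5=8, p_5 = 8*592 + 277 = 5013, q_5 = 8*109 + 51 = 923.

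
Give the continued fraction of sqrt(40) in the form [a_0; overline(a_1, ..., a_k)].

[6; overline(3, 12)]

Write x_i = (sqrt(40) + m_i)/d_i with (m_0, d_0) = (0, 1). a_0 = floor(sqrt(40)) = 6, since 6^2 = 36 <= 40 < 49 = 7^2.
Iterate m_{i+1} = d_i*a_i - m_i, d_{i+1} = (40 - m_{i+1}^2)/d_i, a_{i+1} = floor((a_0 + m_{i+1})/d_{i+1}):
  m_1 = 1*6 - 0 = 6, d_1 = (40 - 6^2)/1 = 4/1 = 4, a_1 = floor((6 + 6)/4) = 3.
  m_2 = 4*3 - 6 = 6, d_2 = (40 - 6^2)/4 = 4/4 = 1, a_2 = floor((6 + 6)/1) = 12.
  m_3 = 1*12 - 6 = 6, d_3 = (40 - 6^2)/1 = 4/1 = 4: (m_3, d_3) = (m_1, d_1) = (6, 4), so from here the quotients repeat a_1, a_2; the period length is 2.
Hence the expansion of sqrt(40) is a_0 = 6 followed by the repeating block 3, 12 (period 2).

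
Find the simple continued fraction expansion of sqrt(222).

Write x_i = (sqrt(222) + m_i)/d_i with (m_0, d_0) = (0, 1). a_0 = floor(sqrt(222)) = 14, since 14^2 = 196 <= 222 < 225 = 15^2.
Iterate m_{i+1} = d_i*a_i - m_i, d_{i+1} = (222 - m_{i+1}^2)/d_i, a_{i+1} = floor((a_0 + m_{i+1})/d_{i+1}):
  m_1 = 1*14 - 0 = 14, d_1 = (222 - 14^2)/1 = 26/1 = 26, a_1 = floor((14 + 14)/26) = 1.
  m_2 = 26*1 - 14 = 12, d_2 = (222 - 12^2)/26 = 78/26 = 3, a_2 = floor((14 + 12)/3) = 8.
  m_3 = 3*8 - 12 = 12, d_3 = (222 - 12^2)/3 = 78/3 = 26, a_3 = floor((14 + 12)/26) = 1.
  m_4 = 26*1 - 12 = 14, d_4 = (222 - 14^2)/26 = 26/26 = 1, a_4 = floor((14 + 14)/1) = 28.
  m_5 = 1*28 - 14 = 14, d_5 = (222 - 14^2)/1 = 26/1 = 26: (m_5, d_5) = (m_1, d_1) = (14, 26), so from here the quotients repeat a_1, ..., a_4; the period length is 4.
Hence the expansion of sqrt(222) is a_0 = 14 followed by the repeating block 1, 8, 1, 28 (period 4).

[14; (1, 8, 1, 28)]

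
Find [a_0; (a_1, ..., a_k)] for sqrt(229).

[15; (7, 1, 1, 7, 30)]

Write x_i = (sqrt(229) + m_i)/d_i with (m_0, d_0) = (0, 1). a_0 = floor(sqrt(229)) = 15, since 15^2 = 225 <= 229 < 256 = 16^2.
Iterate m_{i+1} = d_i*a_i - m_i, d_{i+1} = (229 - m_{i+1}^2)/d_i, a_{i+1} = floor((a_0 + m_{i+1})/d_{i+1}):
  m_1 = 1*15 - 0 = 15, d_1 = (229 - 15^2)/1 = 4/1 = 4, a_1 = floor((15 + 15)/4) = 7.
  m_2 = 4*7 - 15 = 13, d_2 = (229 - 13^2)/4 = 60/4 = 15, a_2 = floor((15 + 13)/15) = 1.
  m_3 = 15*1 - 13 = 2, d_3 = (229 - 2^2)/15 = 225/15 = 15, a_3 = floor((15 + 2)/15) = 1.
  m_4 = 15*1 - 2 = 13, d_4 = (229 - 13^2)/15 = 60/15 = 4, a_4 = floor((15 + 13)/4) = 7.
  m_5 = 4*7 - 13 = 15, d_5 = (229 - 15^2)/4 = 4/4 = 1, a_5 = floor((15 + 15)/1) = 30.
  m_6 = 1*30 - 15 = 15, d_6 = (229 - 15^2)/1 = 4/1 = 4: (m_6, d_6) = (m_1, d_1) = (15, 4), so from here the quotients repeat a_1, ..., a_5; the period length is 5.
Hence the expansion of sqrt(229) is a_0 = 15 followed by the repeating block 7, 1, 1, 7, 30 (period 5).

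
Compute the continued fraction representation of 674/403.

[1; 1, 2, 18, 1, 6]

Run the Euclidean algorithm on 674 and 403; the successive quotients are the partial quotients a_0, a_1, ... (each step inverts the fractional part left over by the previous one):
  674 = 1*403 + 271, so a_0 = 1.
  403 = 1*271 + 132, so a_1 = 1.
  271 = 2*132 + 7, so a_2 = 2.
  132 = 18*7 + 6, so a_3 = 18.
  7 = 1*6 + 1, so a_4 = 1.
  6 = 6*1 + 0, so a_5 = 6.
The remainder reaches 0 after 6 divisions, so the expansion has 6 partial quotients, read off in order.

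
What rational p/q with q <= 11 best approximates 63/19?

Expand x = 63/19 as a continued fraction with the Euclidean algorithm:
  63 = 3*19 + 6, so a_0 = 3.
  19 = 3*6 + 1, so a_1 = 3.
  6 = 6*1 + 0, so a_2 = 6.
so x = [3; 3, 6].
Convergents (p_i = a_i*p_{i-1} + p_{i-2}, q_i = a_i*q_{i-1} + q_{i-2} with p_{-2}=0, p_{-1}=1, q_{-2}=1, q_{-1}=0), until the denominator exceeds 11:
  i=0: a_0=3, p_0 = 3*1 + 0 = 3, q_0 = 3*0 + 1 = 1.
  i=1: a_1=3, p_1 = 3*3 + 1 = 10, q_1 = 3*1 + 0 = 3.
  i=2: a_2=6, p_2 = 6*10 + 3 = 63, q_2 = 6*3 + 1 = 19.
q_2 = 19 > 11, so the last convergent with denominator <= 11 is p_1/q_1 = 10/3.
The closest fraction with denominator <= 11 is either p_1/q_1 or the intermediate fraction (k*p_1 + p_0)/(k*q_1 + q_0) with the largest k >= 1 whose denominator stays <= 11; these approach x as k grows, and every other convergent or intermediate fraction in range is farther away.
Largest k: floor((11 - q_0)/q_1) = floor((11 - 1)/3) = 3.
That gives (3*10 + 3)/(3*3 + 1) = 33/10.
Compare the errors: |x - 10/3| = |63*3 - 10*19|/(19*3) = 1/57, and |x - 33/10| = |63*10 - 33*19|/(19*10) = 3/190.
Cross-multiplying, 3*57 = 171 < 190 = 1*190, so 3/190 is smaller: the intermediate fraction 33/10 is closer to x than 10/3.

33/10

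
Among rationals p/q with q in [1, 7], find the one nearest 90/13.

Expand x = 90/13 as a continued fraction with the Euclidean algorithm:
  90 = 6*13 + 12, so a_0 = 6.
  13 = 1*12 + 1, so a_1 = 1.
  12 = 12*1 + 0, so a_2 = 12.
so x = [6; 1, 12].
Convergents (p_i = a_i*p_{i-1} + p_{i-2}, q_i = a_i*q_{i-1} + q_{i-2} with p_{-2}=0, p_{-1}=1, q_{-2}=1, q_{-1}=0), until the denominator exceeds 7:
  i=0: a_0=6, p_0 = 6*1 + 0 = 6, q_0 = 6*0 + 1 = 1.
  i=1: a_1=1, p_1 = 1*6 + 1 = 7, q_1 = 1*1 + 0 = 1.
  i=2: a_2=12, p_2 = 12*7 + 6 = 90, q_2 = 12*1 + 1 = 13.
q_2 = 13 > 7, so the last convergent with denominator <= 7 is p_1/q_1 = 7/1.
The closest fraction with denominator <= 7 is either p_1/q_1 or the intermediate fraction (k*p_1 + p_0)/(k*q_1 + q_0) with the largest k >= 1 whose denominator stays <= 7; these approach x as k grows, and every other convergent or intermediate fraction in range is farther away.
Largest k: floor((7 - q_0)/q_1) = floor((7 - 1)/1) = 6.
That gives (6*7 + 6)/(6*1 + 1) = 48/7.
Compare the errors: |x - 7/1| = |90*1 - 7*13|/(13*1) = 1/13, and |x - 48/7| = |90*7 - 48*13|/(13*7) = 6/91.
Cross-multiplying, 6*13 = 78 < 91 = 1*91, so 6/91 is smaller: the intermediate fraction 48/7 is closer to x than 7/1.

48/7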